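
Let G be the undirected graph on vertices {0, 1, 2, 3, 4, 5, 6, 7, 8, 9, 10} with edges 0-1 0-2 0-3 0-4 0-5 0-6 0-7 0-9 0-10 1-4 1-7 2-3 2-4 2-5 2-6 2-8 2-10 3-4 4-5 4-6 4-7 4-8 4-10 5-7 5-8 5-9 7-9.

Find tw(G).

3

A width-3 tree decomposition is:
Bags: B1 = {0, 2, 4, 6}  B2 = {0, 2, 4, 10}  B3 = {0, 2, 3, 4}  B4 = {0, 2, 4, 5}  B5 = {0, 4, 5, 7}  B6 = {0, 1, 4, 7}  B7 = {0, 5, 7, 9}  B8 = {2, 4, 5, 8}
Tree: B1–B2, B1–B3, B3–B4, B4–B5, B5–B6, B5–B7, B4–B8
Each bag holds 4 vertices, so the decomposition has width 3, which upper-bounds the treewidth. Conversely, {0, 5, 7, 9} is a clique of size 4, and the vertices of any clique must share a bag in every tree decomposition; so some bag has ≥ 4 vertices and tw(G) ≥ 3. Therefore the treewidth is 3.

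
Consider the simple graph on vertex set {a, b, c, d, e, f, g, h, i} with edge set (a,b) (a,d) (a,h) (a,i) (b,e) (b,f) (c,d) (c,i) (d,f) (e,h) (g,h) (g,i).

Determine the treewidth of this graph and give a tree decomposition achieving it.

Treewidth 3.
Bags: B1 = {e, g, h, i}  B2 = {a, e, h, i}  B3 = {a, b, e, i}  B4 = {a, b, c, i}  B5 = {a, b, c, d}  B6 = {b, c, d, f}
Tree: B1–B2, B2–B3, B3–B4, B4–B5, B5–B6

Each bag holds 4 vertices, so the decomposition has width 3, which upper-bounds the treewidth. For the lower bound: the 4 vertex sets {e,g,h}, {i}, {a}, {b,c,d,f} are disjoint, each induces a connected subgraph, and every pair is joined by at least one edge of G. Contracting each set to a single vertex therefore yields K_{4} as a minor, and since treewidth is minor-monotone, tw(G) ≥ tw(K_{4}) = 3. Combining the bounds, tw(G) = 3.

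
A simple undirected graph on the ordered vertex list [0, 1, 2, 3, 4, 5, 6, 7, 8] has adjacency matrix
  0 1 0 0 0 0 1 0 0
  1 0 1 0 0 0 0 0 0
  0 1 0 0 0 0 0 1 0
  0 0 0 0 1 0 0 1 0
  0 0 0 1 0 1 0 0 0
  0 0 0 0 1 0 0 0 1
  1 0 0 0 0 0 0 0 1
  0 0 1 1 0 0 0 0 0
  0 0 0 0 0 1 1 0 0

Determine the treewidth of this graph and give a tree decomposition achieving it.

Treewidth 2.
One optimal decomposition is:
Bags: B1 = {5, 6, 8}  B2 = {4, 5, 6}  B3 = {3, 4, 6}  B4 = {3, 6, 7}  B5 = {2, 6, 7}  B6 = {1, 2, 6}  B7 = {0, 1, 6}
Tree: B1–B2, B2–B3, B3–B4, B4–B5, B5–B6, B6–B7

Every bag has size at most 3, so the width is 3 − 1 = 2 and tw(G) ≤ 2. For the lower bound, G contains the cycle 6–8–5–4–3–7–2–1–0–6, so G is not a forest; only forests have treewidth ≤ 1, hence tw(G) ≥ 2. Therefore the treewidth is 2.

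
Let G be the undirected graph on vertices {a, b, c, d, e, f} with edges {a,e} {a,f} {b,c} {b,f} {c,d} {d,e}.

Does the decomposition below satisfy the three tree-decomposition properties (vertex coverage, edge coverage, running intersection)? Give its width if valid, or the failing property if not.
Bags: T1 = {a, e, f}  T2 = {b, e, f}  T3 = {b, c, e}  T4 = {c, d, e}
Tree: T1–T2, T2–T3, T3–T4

Checking the three conditions: (i) the bags cover all of {a, b, c, d, e, f}; (ii) for each edge, some bag contains both endpoints; (iii) the bags containing any fixed vertex form a subtree. All hold, so the decomposition is valid with width 3 − 1 = 2.

Yes; width 2.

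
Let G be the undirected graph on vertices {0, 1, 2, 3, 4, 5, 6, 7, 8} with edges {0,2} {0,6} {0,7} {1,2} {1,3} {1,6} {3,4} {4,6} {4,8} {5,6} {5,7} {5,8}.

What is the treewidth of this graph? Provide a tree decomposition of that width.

Treewidth 3.
One such decomposition:
Bags: B1 = {0, 2, 5, 7}  B2 = {0, 2, 5, 6}  B3 = {1, 2, 5, 6}  B4 = {1, 5, 6, 8}  B5 = {1, 4, 6, 8}  B6 = {1, 3, 4, 8}
Tree: B1–B2, B2–B3, B3–B4, B4–B5, B5–B6

Each bag holds 4 vertices, so the decomposition has width 3, which upper-bounds the treewidth. For the lower bound: the 4 vertex sets {0,2,7}, {5}, {6}, {1,3,4,8} are disjoint, each induces a connected subgraph, and every pair is joined by at least one edge of G. Contracting each set to a single vertex therefore yields K_{4} as a minor, and since treewidth is minor-monotone, tw(G) ≥ tw(K_{4}) = 3. Hence tw(G) = 3 exactly.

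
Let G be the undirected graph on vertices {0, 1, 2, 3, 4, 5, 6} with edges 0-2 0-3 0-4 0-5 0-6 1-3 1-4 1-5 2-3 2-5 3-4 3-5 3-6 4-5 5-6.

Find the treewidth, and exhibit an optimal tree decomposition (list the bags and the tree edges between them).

The largest bag has 4 vertices, giving width 3; this decomposition certifies tw(G) ≤ 3. On the other hand G contains the 4-clique {0, 2, 3, 5}. A clique must lie in a single bag of any decomposition, so no decomposition can have width below 3. Combining the bounds, tw(G) = 3.

Treewidth 3.
One optimal decomposition is:
Bags: B1 = {0, 3, 5, 6}  B2 = {0, 3, 4, 5}  B3 = {0, 2, 3, 5}  B4 = {1, 3, 4, 5}
Tree: B1–B2, B1–B3, B2–B4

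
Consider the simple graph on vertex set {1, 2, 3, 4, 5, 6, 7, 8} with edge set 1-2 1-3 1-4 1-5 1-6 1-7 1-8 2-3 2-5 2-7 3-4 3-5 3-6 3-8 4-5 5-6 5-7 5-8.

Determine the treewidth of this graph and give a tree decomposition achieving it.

Treewidth 3.
Bags: B1 = {1, 2, 3, 5}  B2 = {1, 2, 5, 7}  B3 = {1, 3, 5, 8}  B4 = {1, 3, 5, 6}  B5 = {1, 3, 4, 5}
Tree: B1–B2, B1–B3, B3–B4, B4–B5

Each bag holds 4 vertices, so the decomposition has width 3, which upper-bounds the treewidth. Conversely, {1, 3, 5, 8} is a clique of size 4, and the vertices of any clique must share a bag in every tree decomposition; so some bag has ≥ 4 vertices and tw(G) ≥ 3. The upper and lower bounds meet at 3, so that is the treewidth.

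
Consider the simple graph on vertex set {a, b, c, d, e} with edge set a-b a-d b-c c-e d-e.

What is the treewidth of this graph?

2

A width-2 tree decomposition is:
Bags: B1 = {c, d, e}  B2 = {b, c, d}  B3 = {a, b, d}
Tree: B1–B2, B2–B3
Every bag has size at most 3, so the width is 3 − 1 = 2 and tw(G) ≤ 2. Since d–e–c–b–a–d is a cycle in G, G is not acyclic. Forests are exactly the graphs of treewidth ≤ 1, so tw(G) ≥ 2. Hence tw(G) = 2 exactly.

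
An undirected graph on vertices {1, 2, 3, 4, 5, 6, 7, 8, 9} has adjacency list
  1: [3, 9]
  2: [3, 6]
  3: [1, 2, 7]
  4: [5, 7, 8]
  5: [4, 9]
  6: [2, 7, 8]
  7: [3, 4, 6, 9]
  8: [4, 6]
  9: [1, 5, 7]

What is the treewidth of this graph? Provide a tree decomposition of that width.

Every bag has size at most 4, so the width is 4 − 1 = 3 and tw(G) ≤ 3. For the lower bound: the 4 vertex sets {2,6,8}, {3}, {7}, {1,4,5,9} are disjoint, each induces a connected subgraph, and every pair is joined by at least one edge of G. Contracting each set to a single vertex therefore yields K_{4} as a minor, and since treewidth is minor-monotone, tw(G) ≥ tw(K_{4}) = 3. The upper and lower bounds meet at 3, so that is the treewidth.

Treewidth 3.
One such decomposition:
Bags: B1 = {2, 3, 6, 8}  B2 = {3, 6, 7, 8}  B3 = {3, 4, 7, 8}  B4 = {1, 3, 4, 7}  B5 = {1, 4, 7, 9}  B6 = {1, 4, 5, 9}
Tree: B1–B2, B2–B3, B3–B4, B4–B5, B5–B6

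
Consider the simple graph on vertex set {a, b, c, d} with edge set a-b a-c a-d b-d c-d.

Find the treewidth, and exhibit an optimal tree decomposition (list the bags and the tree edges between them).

Every bag has size at most 3, so the width is 3 − 1 = 2 and tw(G) ≤ 2. Conversely, {a, c, d} is a clique of size 3, and the vertices of any clique must share a bag in every tree decomposition; so some bag has ≥ 3 vertices and tw(G) ≥ 2. The upper and lower bounds meet at 2, so that is the treewidth.

Treewidth 2.
One optimal decomposition is:
Bags: B1 = {a, b, d}  B2 = {a, c, d}
Tree: B1–B2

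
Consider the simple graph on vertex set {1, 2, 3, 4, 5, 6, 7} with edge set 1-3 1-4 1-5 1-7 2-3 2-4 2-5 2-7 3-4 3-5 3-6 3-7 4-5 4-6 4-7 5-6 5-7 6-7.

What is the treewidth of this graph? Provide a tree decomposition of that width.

The largest bag has 5 vertices, giving width 4; this decomposition certifies tw(G) ≤ 4. On the other hand G contains the 5-clique {1, 3, 4, 5, 7}. A clique must lie in a single bag of any decomposition, so no decomposition can have width below 4. Hence tw(G) = 4 exactly.

Treewidth 4.
One such decomposition:
Bags: B1 = {3, 4, 5, 6, 7}  B2 = {1, 3, 4, 5, 7}  B3 = {2, 3, 4, 5, 7}
Tree: B1–B2, B1–B3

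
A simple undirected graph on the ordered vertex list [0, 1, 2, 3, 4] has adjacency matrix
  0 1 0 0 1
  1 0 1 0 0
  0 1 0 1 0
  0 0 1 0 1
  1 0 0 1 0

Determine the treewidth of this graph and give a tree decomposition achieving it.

Treewidth 2.
Bags: B1 = {0, 3, 4}  B2 = {0, 2, 3}  B3 = {0, 1, 2}
Tree: B1–B2, B2–B3

The largest bag has 3 vertices, giving width 2; this decomposition certifies tw(G) ≤ 2. The edges 0–4–3–2–1–0 form a cycle, so G is not a tree and its treewidth is at least 2. Combining the bounds, tw(G) = 2.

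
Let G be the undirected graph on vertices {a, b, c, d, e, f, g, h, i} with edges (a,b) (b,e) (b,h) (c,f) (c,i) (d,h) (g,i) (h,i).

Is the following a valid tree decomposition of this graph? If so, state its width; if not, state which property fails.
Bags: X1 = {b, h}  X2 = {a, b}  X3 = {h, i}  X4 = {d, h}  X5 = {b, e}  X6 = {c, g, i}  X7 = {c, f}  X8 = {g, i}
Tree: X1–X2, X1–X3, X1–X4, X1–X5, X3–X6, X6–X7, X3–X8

No — bags containing vertex g are not connected in the tree.

A tree decomposition must satisfy three properties: every vertex lies in some bag; for every edge, both endpoints lie together in some bag; and for every vertex, the bags containing it form a connected subtree. Here bags containing vertex g are not connected in the tree, so the decomposition is invalid.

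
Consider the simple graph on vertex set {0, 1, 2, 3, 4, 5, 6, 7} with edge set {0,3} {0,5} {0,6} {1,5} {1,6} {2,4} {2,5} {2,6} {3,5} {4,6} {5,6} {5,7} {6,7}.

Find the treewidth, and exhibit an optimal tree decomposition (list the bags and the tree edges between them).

The largest bag has 3 vertices, giving width 2; this decomposition certifies tw(G) ≤ 2. For the lower bound, the 3 vertices {2, 4, 6} are pairwise adjacent, and any tree decomposition puts a clique entirely inside one bag — forcing width ≥ 2. Hence tw(G) = 2 exactly.

Treewidth 2.
Bags: B1 = {0, 5, 6}  B2 = {5, 6, 7}  B3 = {1, 5, 6}  B4 = {2, 5, 6}  B5 = {2, 4, 6}  B6 = {0, 3, 5}
Tree: B1–B2, B2–B3, B2–B4, B4–B5, B1–B6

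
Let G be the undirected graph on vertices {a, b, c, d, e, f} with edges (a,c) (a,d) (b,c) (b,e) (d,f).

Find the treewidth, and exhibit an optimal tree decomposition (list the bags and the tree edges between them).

Treewidth 1.
Bags: B1 = {b, e}  B2 = {b, c}  B3 = {a, c}  B4 = {a, d}  B5 = {d, f}
Tree: B1–B2, B2–B3, B3–B4, B4–B5

Every bag has size at most 2, so the width is 2 − 1 = 1 and tw(G) ≤ 1. G has an edge, so its treewidth is at least 1. Combining the bounds, tw(G) = 1.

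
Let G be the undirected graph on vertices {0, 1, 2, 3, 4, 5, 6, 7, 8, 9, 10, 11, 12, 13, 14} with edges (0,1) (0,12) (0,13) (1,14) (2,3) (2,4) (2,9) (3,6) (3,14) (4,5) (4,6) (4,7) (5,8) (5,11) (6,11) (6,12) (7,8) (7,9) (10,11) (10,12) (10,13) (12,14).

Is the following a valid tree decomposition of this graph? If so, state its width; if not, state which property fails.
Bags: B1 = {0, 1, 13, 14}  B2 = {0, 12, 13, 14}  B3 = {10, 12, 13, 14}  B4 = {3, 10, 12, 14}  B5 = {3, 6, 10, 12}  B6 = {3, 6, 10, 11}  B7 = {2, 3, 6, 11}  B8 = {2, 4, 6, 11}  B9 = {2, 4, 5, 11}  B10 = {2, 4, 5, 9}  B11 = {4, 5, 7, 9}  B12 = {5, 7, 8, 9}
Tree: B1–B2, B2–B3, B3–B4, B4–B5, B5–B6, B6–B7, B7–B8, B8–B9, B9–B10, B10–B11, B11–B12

Checking the three conditions: (i) the bags cover all of {0, 1, 2, 3, 4, 5, 6, 7, 8, 9, 10, 11, 12, 13, 14}; (ii) for each edge, some bag contains both endpoints; (iii) the bags containing any fixed vertex form a subtree. All hold, so the decomposition is valid with width 4 − 1 = 3.

Yes; width 3.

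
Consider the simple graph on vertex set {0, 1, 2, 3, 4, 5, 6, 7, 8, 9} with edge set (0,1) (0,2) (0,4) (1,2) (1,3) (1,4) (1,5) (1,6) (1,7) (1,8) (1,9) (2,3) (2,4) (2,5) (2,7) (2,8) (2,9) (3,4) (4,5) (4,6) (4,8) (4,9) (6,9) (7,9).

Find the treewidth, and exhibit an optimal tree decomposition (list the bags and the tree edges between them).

Treewidth 3.
One such decomposition:
Bags: B1 = {1, 4, 6, 9}  B2 = {1, 2, 4, 9}  B3 = {1, 2, 4, 5}  B4 = {1, 2, 4, 8}  B5 = {0, 1, 2, 4}  B6 = {1, 2, 3, 4}  B7 = {1, 2, 7, 9}
Tree: B1–B2, B2–B3, B2–B4, B4–B5, B5–B6, B2–B7

Every bag has size at most 4, so the width is 4 − 1 = 3 and tw(G) ≤ 3. On the other hand G contains the 4-clique {0, 1, 2, 4}. A clique must lie in a single bag of any decomposition, so no decomposition can have width below 3. Combining the bounds, tw(G) = 3.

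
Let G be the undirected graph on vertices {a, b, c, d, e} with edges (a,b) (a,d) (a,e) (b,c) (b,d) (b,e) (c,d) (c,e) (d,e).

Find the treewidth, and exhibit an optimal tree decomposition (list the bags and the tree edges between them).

The largest bag has 4 vertices, giving width 3; this decomposition certifies tw(G) ≤ 3. Conversely, {b, c, d, e} is a clique of size 4, and the vertices of any clique must share a bag in every tree decomposition; so some bag has ≥ 4 vertices and tw(G) ≥ 3. Hence tw(G) = 3 exactly.

Treewidth 3.
One optimal decomposition is:
Bags: B1 = {a, b, d, e}  B2 = {b, c, d, e}
Tree: B1–B2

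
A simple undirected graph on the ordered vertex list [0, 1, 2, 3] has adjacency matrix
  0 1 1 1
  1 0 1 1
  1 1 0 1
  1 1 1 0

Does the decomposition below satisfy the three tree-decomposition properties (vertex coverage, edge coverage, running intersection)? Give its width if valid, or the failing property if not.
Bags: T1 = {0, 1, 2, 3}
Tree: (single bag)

Checking the three conditions: (i) the bags cover all of {0, 1, 2, 3}; (ii) for each edge, some bag contains both endpoints; (iii) the bags containing any fixed vertex form a subtree. All hold, so the decomposition is valid with width 4 − 1 = 3.

Yes; width 3.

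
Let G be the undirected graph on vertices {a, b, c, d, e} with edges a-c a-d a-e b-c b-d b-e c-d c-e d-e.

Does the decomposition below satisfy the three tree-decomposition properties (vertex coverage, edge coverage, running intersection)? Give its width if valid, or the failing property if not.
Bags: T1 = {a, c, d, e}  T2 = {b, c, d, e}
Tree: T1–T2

Yes; width 3.

Every vertex of G appears in some bag (union = {a, b, c, d, e}); every edge is covered by a bag; and for each vertex v the set of bags containing v is connected in the bag tree. The decomposition is therefore valid. The largest bag has 4 vertices, so the width is 3.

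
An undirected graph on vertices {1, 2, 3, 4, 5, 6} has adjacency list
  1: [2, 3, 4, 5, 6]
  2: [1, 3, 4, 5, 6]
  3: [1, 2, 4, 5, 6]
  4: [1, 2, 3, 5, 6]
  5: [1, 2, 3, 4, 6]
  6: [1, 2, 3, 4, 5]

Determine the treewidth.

A width-5 tree decomposition is:
Bags: B1 = {1, 2, 3, 4, 5, 6}
Tree: (single bag)
With just one bag of size 6, the width is 6 − 1 = 5, so tw(G) ≤ 5. On the other hand G contains the 6-clique {1, 2, 3, 4, 5, 6}. A clique must lie in a single bag of any decomposition, so no decomposition can have width below 5. Combining the bounds, tw(G) = 5.

5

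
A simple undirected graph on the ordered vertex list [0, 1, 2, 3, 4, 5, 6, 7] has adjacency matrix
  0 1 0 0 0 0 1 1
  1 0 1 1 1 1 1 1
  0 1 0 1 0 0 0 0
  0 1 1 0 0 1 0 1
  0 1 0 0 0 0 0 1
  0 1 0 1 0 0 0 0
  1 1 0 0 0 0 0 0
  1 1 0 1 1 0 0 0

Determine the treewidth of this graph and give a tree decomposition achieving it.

The largest bag has 3 vertices, giving width 2; this decomposition certifies tw(G) ≤ 2. On the other hand G contains the 3-clique {0, 1, 6}. A clique must lie in a single bag of any decomposition, so no decomposition can have width below 2. Therefore the treewidth is 2.

Treewidth 2.
One such decomposition:
Bags: B1 = {0, 1, 7}  B2 = {0, 1, 6}  B3 = {1, 3, 7}  B4 = {1, 2, 3}  B5 = {1, 3, 5}  B6 = {1, 4, 7}
Tree: B1–B2, B1–B3, B3–B4, B3–B5, B1–B6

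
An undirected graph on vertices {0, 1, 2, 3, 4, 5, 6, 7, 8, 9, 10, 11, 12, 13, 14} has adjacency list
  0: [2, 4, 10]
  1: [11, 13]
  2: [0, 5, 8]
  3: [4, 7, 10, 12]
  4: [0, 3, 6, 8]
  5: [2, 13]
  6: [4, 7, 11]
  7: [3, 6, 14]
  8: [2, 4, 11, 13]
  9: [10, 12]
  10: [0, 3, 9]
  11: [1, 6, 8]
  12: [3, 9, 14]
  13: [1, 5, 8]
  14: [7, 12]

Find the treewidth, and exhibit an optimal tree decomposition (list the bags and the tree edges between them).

Each bag holds 4 vertices, so the decomposition has width 3, which upper-bounds the treewidth. For the lower bound: the 4 vertex sets {9,12,14}, {7}, {3}, {0,4,6,10} are disjoint, each induces a connected subgraph, and every pair is joined by at least one edge of G. Contracting each set to a single vertex therefore yields K_{4} as a minor, and since treewidth is minor-monotone, tw(G) ≥ tw(K_{4}) = 3. The upper and lower bounds meet at 3, so that is the treewidth.

Treewidth 3.
One such decomposition:
Bags: B1 = {7, 9, 12, 14}  B2 = {3, 7, 9, 12}  B3 = {3, 7, 9, 10}  B4 = {3, 6, 7, 10}  B5 = {3, 4, 6, 10}  B6 = {0, 4, 6, 10}  B7 = {0, 4, 6, 11}  B8 = {0, 4, 8, 11}  B9 = {0, 2, 8, 11}  B10 = {1, 2, 8, 11}  B11 = {1, 2, 8, 13}  B12 = {1, 2, 5, 13}
Tree: B1–B2, B2–B3, B3–B4, B4–B5, B5–B6, B6–B7, B7–B8, B8–B9, B9–B10, B10–B11, B11–B12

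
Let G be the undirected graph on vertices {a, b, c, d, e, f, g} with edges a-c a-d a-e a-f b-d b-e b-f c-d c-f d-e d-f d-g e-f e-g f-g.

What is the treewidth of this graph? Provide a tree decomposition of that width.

Treewidth 3.
Bags: B1 = {a, d, e, f}  B2 = {d, e, f, g}  B3 = {a, c, d, f}  B4 = {b, d, e, f}
Tree: B1–B2, B1–B3, B1–B4

The largest bag has 4 vertices, giving width 3; this decomposition certifies tw(G) ≤ 3. Conversely, {d, e, f, g} is a clique of size 4, and the vertices of any clique must share a bag in every tree decomposition; so some bag has ≥ 4 vertices and tw(G) ≥ 3. Hence tw(G) = 3 exactly.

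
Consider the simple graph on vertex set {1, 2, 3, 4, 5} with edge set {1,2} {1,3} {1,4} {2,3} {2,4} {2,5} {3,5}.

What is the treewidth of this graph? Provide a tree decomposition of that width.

Treewidth 2.
Bags: B1 = {2, 3, 5}  B2 = {1, 2, 3}  B3 = {1, 2, 4}
Tree: B1–B2, B2–B3

The largest bag has 3 vertices, giving width 2; this decomposition certifies tw(G) ≤ 2. On the other hand G contains the 3-clique {1, 2, 3}. A clique must lie in a single bag of any decomposition, so no decomposition can have width below 2. The upper and lower bounds meet at 2, so that is the treewidth.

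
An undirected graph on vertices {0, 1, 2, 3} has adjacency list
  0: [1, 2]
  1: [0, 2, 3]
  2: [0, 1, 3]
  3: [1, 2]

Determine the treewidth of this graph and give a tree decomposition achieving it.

Every bag has size at most 3, so the width is 3 − 1 = 2 and tw(G) ≤ 2. On the other hand G contains the 3-clique {0, 1, 2}. A clique must lie in a single bag of any decomposition, so no decomposition can have width below 2. Hence tw(G) = 2 exactly.

Treewidth 2.
One optimal decomposition is:
Bags: B1 = {1, 2, 3}  B2 = {0, 1, 2}
Tree: B1–B2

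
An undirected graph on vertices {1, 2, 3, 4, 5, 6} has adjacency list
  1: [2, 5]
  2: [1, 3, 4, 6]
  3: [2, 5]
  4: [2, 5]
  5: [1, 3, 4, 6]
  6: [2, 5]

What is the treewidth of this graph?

2

A width-2 tree decomposition is:
Bags: B1 = {2, 5, 6}  B2 = {2, 3, 5}  B3 = {2, 4, 5}  B4 = {1, 2, 5}
Tree: B1–B2, B2–B3, B3–B4
Every bag has size at most 3, so the width is 3 − 1 = 2 and tw(G) ≤ 2. The edges 5–6–2–3–5 form a cycle, so G is not a tree and its treewidth is at least 2. Therefore the treewidth is 2.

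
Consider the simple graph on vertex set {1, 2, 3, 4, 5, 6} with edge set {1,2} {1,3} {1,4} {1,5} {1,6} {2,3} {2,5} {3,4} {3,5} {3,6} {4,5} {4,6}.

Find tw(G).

3

A width-3 tree decomposition is:
Bags: B1 = {1, 3, 4, 6}  B2 = {1, 3, 4, 5}  B3 = {1, 2, 3, 5}
Tree: B1–B2, B2–B3
Every bag has size at most 4, so the width is 4 − 1 = 3 and tw(G) ≤ 3. For the lower bound, the 4 vertices {1, 2, 3, 5} are pairwise adjacent, and any tree decomposition puts a clique entirely inside one bag — forcing width ≥ 3. Combining the bounds, tw(G) = 3.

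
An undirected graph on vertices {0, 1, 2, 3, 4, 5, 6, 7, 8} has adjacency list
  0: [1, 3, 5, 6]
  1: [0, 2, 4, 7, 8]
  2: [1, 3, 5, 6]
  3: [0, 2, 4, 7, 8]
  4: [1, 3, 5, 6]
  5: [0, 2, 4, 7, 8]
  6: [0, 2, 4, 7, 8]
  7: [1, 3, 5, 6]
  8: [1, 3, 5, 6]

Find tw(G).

4

A width-4 tree decomposition is:
Bags: B1 = {1, 3, 4, 5, 6}  B2 = {1, 3, 5, 6, 7}  B3 = {1, 2, 3, 5, 6}  B4 = {1, 3, 5, 6, 8}  B5 = {0, 1, 3, 5, 6}
Tree: B1–B2, B2–B3, B3–B4, B4–B5
Each bag holds 5 vertices, so the decomposition has width 4, which upper-bounds the treewidth. For the lower bound: the 5 vertex sets {4,5}, {1,7}, {2,6}, {3}, {8} are disjoint, each induces a connected subgraph, and every pair is joined by at least one edge of G. Contracting each set to a single vertex therefore yields K_{5} as a minor, and since treewidth is minor-monotone, tw(G) ≥ tw(K_{5}) = 4. The upper and lower bounds meet at 4, so that is the treewidth.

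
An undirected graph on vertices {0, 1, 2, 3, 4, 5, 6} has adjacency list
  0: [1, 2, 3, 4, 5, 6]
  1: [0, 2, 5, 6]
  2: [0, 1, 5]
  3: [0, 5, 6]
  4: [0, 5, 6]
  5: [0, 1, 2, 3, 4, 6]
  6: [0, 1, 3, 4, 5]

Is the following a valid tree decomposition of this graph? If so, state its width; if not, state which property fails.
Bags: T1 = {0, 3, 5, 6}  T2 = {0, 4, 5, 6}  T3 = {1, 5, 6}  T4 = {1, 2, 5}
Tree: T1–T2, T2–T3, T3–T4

A tree decomposition must satisfy three properties: every vertex lies in some bag; for every edge, both endpoints lie together in some bag; and for every vertex, the bags containing it form a connected subtree. Here edge (0,1) lies in no bag, so the decomposition is invalid.

No — edge (0,1) lies in no bag.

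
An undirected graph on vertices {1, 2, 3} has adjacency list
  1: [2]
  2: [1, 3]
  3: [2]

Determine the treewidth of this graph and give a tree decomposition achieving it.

Treewidth 1.
One such decomposition:
Bags: B1 = {1, 2}  B2 = {2, 3}
Tree: B1–B2

Every bag has size at most 2, so the width is 2 − 1 = 1 and tw(G) ≤ 1. G has an edge, so its treewidth is at least 1. Combining the bounds, tw(G) = 1.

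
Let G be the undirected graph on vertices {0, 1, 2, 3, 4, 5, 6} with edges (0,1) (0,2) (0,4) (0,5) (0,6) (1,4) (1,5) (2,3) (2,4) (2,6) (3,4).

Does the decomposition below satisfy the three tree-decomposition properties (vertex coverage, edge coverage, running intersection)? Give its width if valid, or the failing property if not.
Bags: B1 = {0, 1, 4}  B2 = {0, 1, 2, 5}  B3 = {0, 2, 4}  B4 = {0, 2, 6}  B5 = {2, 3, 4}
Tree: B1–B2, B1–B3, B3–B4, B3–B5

A tree decomposition must satisfy three properties: every vertex lies in some bag; for every edge, both endpoints lie together in some bag; and for every vertex, the bags containing it form a connected subtree. Here bags containing vertex 2 are not connected in the tree, so the decomposition is invalid.

No — bags containing vertex 2 are not connected in the tree.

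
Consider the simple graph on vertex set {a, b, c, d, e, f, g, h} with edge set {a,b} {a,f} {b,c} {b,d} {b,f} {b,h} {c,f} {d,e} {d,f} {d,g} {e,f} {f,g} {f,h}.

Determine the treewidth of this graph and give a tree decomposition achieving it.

Treewidth 2.
One optimal decomposition is:
Bags: B1 = {b, d, f}  B2 = {b, c, f}  B3 = {a, b, f}  B4 = {d, f, g}  B5 = {b, f, h}  B6 = {d, e, f}
Tree: B1–B2, B1–B3, B1–B4, B2–B5, B1–B6

The largest bag has 3 vertices, giving width 2; this decomposition certifies tw(G) ≤ 2. Conversely, {d, f, g} is a clique of size 3, and the vertices of any clique must share a bag in every tree decomposition; so some bag has ≥ 3 vertices and tw(G) ≥ 2. Hence tw(G) = 2 exactly.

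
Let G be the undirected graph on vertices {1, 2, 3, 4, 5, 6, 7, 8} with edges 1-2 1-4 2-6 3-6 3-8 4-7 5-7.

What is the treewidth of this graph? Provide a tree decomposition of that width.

Treewidth 1.
One such decomposition:
Bags: B1 = {5, 7}  B2 = {4, 7}  B3 = {1, 4}  B4 = {1, 2}  B5 = {2, 6}  B6 = {3, 6}  B7 = {3, 8}
Tree: B1–B2, B2–B3, B3–B4, B4–B5, B5–B6, B6–B7

Each bag holds 2 vertices, so the decomposition has width 1, which upper-bounds the treewidth. Any graph with an edge has treewidth ≥ 1, and G has the edge 5–7. Combining the bounds, tw(G) = 1.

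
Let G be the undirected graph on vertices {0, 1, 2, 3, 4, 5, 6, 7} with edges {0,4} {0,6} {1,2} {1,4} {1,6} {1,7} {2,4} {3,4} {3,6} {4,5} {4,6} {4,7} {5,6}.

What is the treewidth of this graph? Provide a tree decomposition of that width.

The largest bag has 3 vertices, giving width 2; this decomposition certifies tw(G) ≤ 2. On the other hand G contains the 3-clique {1, 2, 4}. A clique must lie in a single bag of any decomposition, so no decomposition can have width below 2. Hence tw(G) = 2 exactly.

Treewidth 2.
One optimal decomposition is:
Bags: B1 = {1, 4, 7}  B2 = {1, 2, 4}  B3 = {1, 4, 6}  B4 = {4, 5, 6}  B5 = {3, 4, 6}  B6 = {0, 4, 6}
Tree: B1–B2, B1–B3, B3–B4, B3–B5, B4–B6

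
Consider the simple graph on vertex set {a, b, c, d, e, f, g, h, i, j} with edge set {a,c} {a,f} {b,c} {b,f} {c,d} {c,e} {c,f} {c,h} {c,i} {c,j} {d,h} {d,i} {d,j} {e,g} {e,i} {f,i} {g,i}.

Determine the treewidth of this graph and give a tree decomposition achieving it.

Treewidth 2.
Bags: B1 = {c, d, i}  B2 = {c, d, h}  B3 = {c, f, i}  B4 = {c, e, i}  B5 = {a, c, f}  B6 = {b, c, f}  B7 = {c, d, j}  B8 = {e, g, i}
Tree: B1–B2, B1–B3, B1–B4, B3–B5, B5–B6, B2–B7, B4–B8

Each bag holds 3 vertices, so the decomposition has width 2, which upper-bounds the treewidth. For the lower bound, the 3 vertices {e, g, i} are pairwise adjacent, and any tree decomposition puts a clique entirely inside one bag — forcing width ≥ 2. Therefore the treewidth is 2.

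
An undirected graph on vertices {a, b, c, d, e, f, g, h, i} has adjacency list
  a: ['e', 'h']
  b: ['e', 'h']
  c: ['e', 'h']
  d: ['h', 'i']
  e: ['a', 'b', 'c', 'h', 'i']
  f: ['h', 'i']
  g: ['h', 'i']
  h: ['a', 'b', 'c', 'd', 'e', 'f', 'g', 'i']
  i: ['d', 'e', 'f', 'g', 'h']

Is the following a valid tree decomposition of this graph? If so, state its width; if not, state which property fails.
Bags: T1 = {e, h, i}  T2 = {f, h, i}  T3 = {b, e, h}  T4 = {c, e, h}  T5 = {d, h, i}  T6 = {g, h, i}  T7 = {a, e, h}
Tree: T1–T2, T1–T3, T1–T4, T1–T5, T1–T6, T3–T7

Yes; width 2.

Every vertex of G appears in some bag (union = {a, b, c, d, e, f, g, h, i}); every edge is covered by a bag; and for each vertex v the set of bags containing v is connected in the bag tree. The decomposition is therefore valid. The largest bag has 3 vertices, so the width is 2.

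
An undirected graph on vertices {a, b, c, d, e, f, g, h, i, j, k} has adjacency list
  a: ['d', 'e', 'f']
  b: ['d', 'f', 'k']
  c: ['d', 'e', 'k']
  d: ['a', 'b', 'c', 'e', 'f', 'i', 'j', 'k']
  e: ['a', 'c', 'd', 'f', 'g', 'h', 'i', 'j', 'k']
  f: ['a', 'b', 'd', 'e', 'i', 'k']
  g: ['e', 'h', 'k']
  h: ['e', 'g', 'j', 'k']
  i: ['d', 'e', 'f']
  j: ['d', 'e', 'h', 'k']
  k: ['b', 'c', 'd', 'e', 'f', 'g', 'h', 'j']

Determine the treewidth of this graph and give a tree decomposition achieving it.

Treewidth 3.
One optimal decomposition is:
Bags: B1 = {d, e, f, k}  B2 = {c, d, e, k}  B3 = {a, d, e, f}  B4 = {b, d, f, k}  B5 = {d, e, j, k}  B6 = {e, h, j, k}  B7 = {e, g, h, k}  B8 = {d, e, f, i}
Tree: B1–B2, B1–B3, B1–B4, B2–B5, B5–B6, B6–B7, B3–B8

Every bag has size at most 4, so the width is 4 − 1 = 3 and tw(G) ≤ 3. For the lower bound, the 4 vertices {d, e, j, k} are pairwise adjacent, and any tree decomposition puts a clique entirely inside one bag — forcing width ≥ 3. Therefore the treewidth is 3.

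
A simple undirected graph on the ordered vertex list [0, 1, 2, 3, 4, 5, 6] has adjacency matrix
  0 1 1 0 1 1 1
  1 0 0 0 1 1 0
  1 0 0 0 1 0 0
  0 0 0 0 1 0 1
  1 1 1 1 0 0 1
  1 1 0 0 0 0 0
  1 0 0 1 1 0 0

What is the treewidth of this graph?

A width-2 tree decomposition is:
Bags: B1 = {0, 1, 4}  B2 = {0, 4, 6}  B3 = {3, 4, 6}  B4 = {0, 1, 5}  B5 = {0, 2, 4}
Tree: B1–B2, B2–B3, B1–B4, B2–B5
Every bag has size at most 3, so the width is 3 − 1 = 2 and tw(G) ≤ 2. Conversely, {0, 1, 4} is a clique of size 3, and the vertices of any clique must share a bag in every tree decomposition; so some bag has ≥ 3 vertices and tw(G) ≥ 2. The upper and lower bounds meet at 2, so that is the treewidth.

2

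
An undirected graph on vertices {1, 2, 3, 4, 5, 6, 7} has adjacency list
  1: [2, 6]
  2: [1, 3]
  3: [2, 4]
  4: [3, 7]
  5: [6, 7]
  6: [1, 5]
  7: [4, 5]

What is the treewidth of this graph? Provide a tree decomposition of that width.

Each bag holds 3 vertices, so the decomposition has width 2, which upper-bounds the treewidth. For the lower bound, G contains the cycle 2–1–6–5–7–4–3–2, so G is not a forest; only forests have treewidth ≤ 1, hence tw(G) ≥ 2. Therefore the treewidth is 2.

Treewidth 2.
One optimal decomposition is:
Bags: B1 = {1, 2, 6}  B2 = {2, 5, 6}  B3 = {2, 5, 7}  B4 = {2, 4, 7}  B5 = {2, 3, 4}
Tree: B1–B2, B2–B3, B3–B4, B4–B5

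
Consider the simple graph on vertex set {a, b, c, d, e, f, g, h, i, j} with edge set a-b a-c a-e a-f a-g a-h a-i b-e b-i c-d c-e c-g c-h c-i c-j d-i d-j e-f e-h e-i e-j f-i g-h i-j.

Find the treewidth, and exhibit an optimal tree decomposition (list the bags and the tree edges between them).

Treewidth 3.
One optimal decomposition is:
Bags: B1 = {a, c, e, h}  B2 = {a, c, g, h}  B3 = {a, c, e, i}  B4 = {c, e, i, j}  B5 = {a, e, f, i}  B6 = {a, b, e, i}  B7 = {c, d, i, j}
Tree: B1–B2, B1–B3, B3–B4, B3–B5, B5–B6, B4–B7

The largest bag has 4 vertices, giving width 3; this decomposition certifies tw(G) ≤ 3. On the other hand G contains the 4-clique {a, c, g, h}. A clique must lie in a single bag of any decomposition, so no decomposition can have width below 3. Hence tw(G) = 3 exactly.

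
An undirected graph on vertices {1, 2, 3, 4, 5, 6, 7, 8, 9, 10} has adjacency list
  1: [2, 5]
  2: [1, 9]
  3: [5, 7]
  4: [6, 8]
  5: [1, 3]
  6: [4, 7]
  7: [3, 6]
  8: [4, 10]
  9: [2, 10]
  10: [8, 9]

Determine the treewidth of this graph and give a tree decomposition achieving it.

Every bag has size at most 3, so the width is 3 − 1 = 2 and tw(G) ≤ 2. For the lower bound, G contains the cycle 10–8–4–6–7–3–5–1–2–9–10, so G is not a forest; only forests have treewidth ≤ 1, hence tw(G) ≥ 2. The upper and lower bounds meet at 2, so that is the treewidth.

Treewidth 2.
One optimal decomposition is:
Bags: B1 = {4, 8, 10}  B2 = {4, 6, 10}  B3 = {6, 7, 10}  B4 = {3, 7, 10}  B5 = {3, 5, 10}  B6 = {1, 5, 10}  B7 = {1, 2, 10}  B8 = {2, 9, 10}
Tree: B1–B2, B2–B3, B3–B4, B4–B5, B5–B6, B6–B7, B7–B8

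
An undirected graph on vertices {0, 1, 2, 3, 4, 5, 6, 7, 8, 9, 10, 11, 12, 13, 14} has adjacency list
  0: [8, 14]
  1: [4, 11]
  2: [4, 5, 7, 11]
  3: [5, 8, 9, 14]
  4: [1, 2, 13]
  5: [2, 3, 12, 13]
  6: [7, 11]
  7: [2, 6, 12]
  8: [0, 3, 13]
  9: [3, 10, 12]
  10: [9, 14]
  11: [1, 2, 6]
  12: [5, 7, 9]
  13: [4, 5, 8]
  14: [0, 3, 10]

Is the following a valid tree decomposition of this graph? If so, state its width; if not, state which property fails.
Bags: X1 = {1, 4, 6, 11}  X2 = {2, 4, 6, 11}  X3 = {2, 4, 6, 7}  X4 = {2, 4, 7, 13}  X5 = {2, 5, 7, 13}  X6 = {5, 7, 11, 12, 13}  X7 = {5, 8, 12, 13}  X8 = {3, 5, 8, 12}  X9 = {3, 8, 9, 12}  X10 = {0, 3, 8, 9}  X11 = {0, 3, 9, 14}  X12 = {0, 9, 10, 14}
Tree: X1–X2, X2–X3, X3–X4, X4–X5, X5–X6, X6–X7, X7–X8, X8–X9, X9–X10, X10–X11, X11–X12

No — bags containing vertex 11 are not connected in the tree.

A tree decomposition must satisfy three properties: every vertex lies in some bag; for every edge, both endpoints lie together in some bag; and for every vertex, the bags containing it form a connected subtree. Here bags containing vertex 11 are not connected in the tree, so the decomposition is invalid.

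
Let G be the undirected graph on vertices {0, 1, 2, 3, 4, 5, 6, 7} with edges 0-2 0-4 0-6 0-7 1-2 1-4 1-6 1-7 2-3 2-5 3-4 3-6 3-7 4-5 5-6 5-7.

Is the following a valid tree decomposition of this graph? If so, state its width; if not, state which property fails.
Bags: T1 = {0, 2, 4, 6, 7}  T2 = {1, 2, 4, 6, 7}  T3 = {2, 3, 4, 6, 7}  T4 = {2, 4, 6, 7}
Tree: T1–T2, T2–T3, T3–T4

No — vertex 5 appears in no bag.

A tree decomposition must satisfy three properties: every vertex lies in some bag; for every edge, both endpoints lie together in some bag; and for every vertex, the bags containing it form a connected subtree. Here vertex 5 appears in no bag, so the decomposition is invalid.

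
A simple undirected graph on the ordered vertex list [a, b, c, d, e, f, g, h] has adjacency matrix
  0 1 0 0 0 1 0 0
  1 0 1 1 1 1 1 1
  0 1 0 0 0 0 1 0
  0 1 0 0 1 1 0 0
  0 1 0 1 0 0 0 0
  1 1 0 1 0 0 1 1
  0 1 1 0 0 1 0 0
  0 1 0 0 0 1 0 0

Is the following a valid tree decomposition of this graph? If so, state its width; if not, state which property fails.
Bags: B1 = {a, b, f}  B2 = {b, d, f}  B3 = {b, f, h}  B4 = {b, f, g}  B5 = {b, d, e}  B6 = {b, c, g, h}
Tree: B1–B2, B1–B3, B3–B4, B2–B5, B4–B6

No — bags containing vertex h are not connected in the tree.

A tree decomposition must satisfy three properties: every vertex lies in some bag; for every edge, both endpoints lie together in some bag; and for every vertex, the bags containing it form a connected subtree. Here bags containing vertex h are not connected in the tree, so the decomposition is invalid.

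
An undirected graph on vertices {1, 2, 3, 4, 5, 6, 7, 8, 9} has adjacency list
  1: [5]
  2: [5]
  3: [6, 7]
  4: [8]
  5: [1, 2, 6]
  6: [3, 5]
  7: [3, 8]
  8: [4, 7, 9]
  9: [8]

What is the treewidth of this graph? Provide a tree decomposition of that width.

Every bag has size at most 2, so the width is 2 − 1 = 1 and tw(G) ≤ 1. Since G has at least one edge (e.g. 7–3), it is not an edgeless graph, so tw(G) ≥ 1. The upper and lower bounds meet at 1, so that is the treewidth.

Treewidth 1.
One such decomposition:
Bags: B1 = {3, 7}  B2 = {3, 6}  B3 = {7, 8}  B4 = {5, 6}  B5 = {4, 8}  B6 = {2, 5}  B7 = {8, 9}  B8 = {1, 5}
Tree: B1–B2, B1–B3, B2–B4, B3–B5, B4–B6, B5–B7, B4–B8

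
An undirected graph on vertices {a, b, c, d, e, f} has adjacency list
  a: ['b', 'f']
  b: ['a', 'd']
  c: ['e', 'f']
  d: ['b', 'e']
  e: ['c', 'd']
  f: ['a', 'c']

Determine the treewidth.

A width-2 tree decomposition is:
Bags: B1 = {a, b, f}  B2 = {b, d, f}  B3 = {d, e, f}  B4 = {c, e, f}
Tree: B1–B2, B2–B3, B3–B4
Every bag has size at most 3, so the width is 3 − 1 = 2 and tw(G) ≤ 2. Since f–a–b–d–e–c–f is a cycle in G, G is not acyclic. Forests are exactly the graphs of treewidth ≤ 1, so tw(G) ≥ 2. Hence tw(G) = 2 exactly.

2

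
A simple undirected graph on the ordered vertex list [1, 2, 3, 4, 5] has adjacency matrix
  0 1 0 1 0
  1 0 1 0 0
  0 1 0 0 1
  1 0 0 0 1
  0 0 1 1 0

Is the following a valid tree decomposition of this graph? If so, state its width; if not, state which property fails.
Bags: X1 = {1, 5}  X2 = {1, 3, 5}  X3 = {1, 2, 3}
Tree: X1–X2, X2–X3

No — vertex 4 appears in no bag.

A tree decomposition must satisfy three properties: every vertex lies in some bag; for every edge, both endpoints lie together in some bag; and for every vertex, the bags containing it form a connected subtree. Here vertex 4 appears in no bag, so the decomposition is invalid.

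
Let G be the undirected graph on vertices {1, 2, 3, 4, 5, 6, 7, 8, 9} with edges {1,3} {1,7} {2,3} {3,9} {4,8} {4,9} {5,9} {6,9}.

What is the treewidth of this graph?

1

A width-1 tree decomposition is:
Bags: B1 = {1, 3}  B2 = {3, 9}  B3 = {6, 9}  B4 = {4, 9}  B5 = {2, 3}  B6 = {1, 7}  B7 = {5, 9}  B8 = {4, 8}
Tree: B1–B2, B2–B3, B2–B4, B1–B5, B1–B6, B3–B7, B4–B8
Every bag has size at most 2, so the width is 2 − 1 = 1 and tw(G) ≤ 1. Any graph with an edge has treewidth ≥ 1, and G has the edge 1–3. Combining the bounds, tw(G) = 1.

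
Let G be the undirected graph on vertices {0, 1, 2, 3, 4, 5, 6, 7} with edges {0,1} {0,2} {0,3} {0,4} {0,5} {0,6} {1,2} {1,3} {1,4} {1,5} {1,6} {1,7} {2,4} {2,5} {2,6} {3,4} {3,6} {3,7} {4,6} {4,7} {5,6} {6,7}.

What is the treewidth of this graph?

A width-4 tree decomposition is:
Bags: B1 = {0, 1, 2, 4, 6}  B2 = {0, 1, 3, 4, 6}  B3 = {0, 1, 2, 5, 6}  B4 = {1, 3, 4, 6, 7}
Tree: B1–B2, B1–B3, B2–B4
Each bag holds 5 vertices, so the decomposition has width 4, which upper-bounds the treewidth. Conversely, {0, 1, 2, 4, 6} is a clique of size 5, and the vertices of any clique must share a bag in every tree decomposition; so some bag has ≥ 5 vertices and tw(G) ≥ 4. The upper and lower bounds meet at 4, so that is the treewidth.

4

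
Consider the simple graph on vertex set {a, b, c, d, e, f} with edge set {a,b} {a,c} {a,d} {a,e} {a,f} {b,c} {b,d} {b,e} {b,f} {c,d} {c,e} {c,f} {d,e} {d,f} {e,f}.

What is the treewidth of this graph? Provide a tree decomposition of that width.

With just one bag of size 6, the width is 6 − 1 = 5, so tw(G) ≤ 5. On the other hand G contains the 6-clique {a, b, c, d, e, f}. A clique must lie in a single bag of any decomposition, so no decomposition can have width below 5. The upper and lower bounds meet at 5, so that is the treewidth.

Treewidth 5.
One such decomposition:
Bags: B1 = {a, b, c, d, e, f}
Tree: (single bag)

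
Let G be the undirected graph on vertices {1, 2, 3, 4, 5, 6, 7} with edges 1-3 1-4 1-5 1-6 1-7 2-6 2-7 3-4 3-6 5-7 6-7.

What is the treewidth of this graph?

A width-2 tree decomposition is:
Bags: B1 = {1, 6, 7}  B2 = {1, 3, 6}  B3 = {1, 5, 7}  B4 = {2, 6, 7}  B5 = {1, 3, 4}
Tree: B1–B2, B1–B3, B1–B4, B2–B5
The largest bag has 3 vertices, giving width 2; this decomposition certifies tw(G) ≤ 2. Conversely, {1, 3, 4} is a clique of size 3, and the vertices of any clique must share a bag in every tree decomposition; so some bag has ≥ 3 vertices and tw(G) ≥ 2. Hence tw(G) = 2 exactly.

2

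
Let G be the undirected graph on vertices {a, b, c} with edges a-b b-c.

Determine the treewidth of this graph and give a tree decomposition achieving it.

Treewidth 1.
Bags: B1 = {b, c}  B2 = {a, b}
Tree: B1–B2

Every bag has size at most 2, so the width is 2 − 1 = 1 and tw(G) ≤ 1. G has an edge, so its treewidth is at least 1. Hence tw(G) = 1 exactly.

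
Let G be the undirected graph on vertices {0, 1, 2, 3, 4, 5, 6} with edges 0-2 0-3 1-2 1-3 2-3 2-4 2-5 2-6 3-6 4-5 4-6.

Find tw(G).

2

A width-2 tree decomposition is:
Bags: B1 = {2, 3, 6}  B2 = {2, 4, 6}  B3 = {2, 4, 5}  B4 = {0, 2, 3}  B5 = {1, 2, 3}
Tree: B1–B2, B2–B3, B1–B4, B4–B5
Every bag has size at most 3, so the width is 3 − 1 = 2 and tw(G) ≤ 2. On the other hand G contains the 3-clique {0, 2, 3}. A clique must lie in a single bag of any decomposition, so no decomposition can have width below 2. Therefore the treewidth is 2.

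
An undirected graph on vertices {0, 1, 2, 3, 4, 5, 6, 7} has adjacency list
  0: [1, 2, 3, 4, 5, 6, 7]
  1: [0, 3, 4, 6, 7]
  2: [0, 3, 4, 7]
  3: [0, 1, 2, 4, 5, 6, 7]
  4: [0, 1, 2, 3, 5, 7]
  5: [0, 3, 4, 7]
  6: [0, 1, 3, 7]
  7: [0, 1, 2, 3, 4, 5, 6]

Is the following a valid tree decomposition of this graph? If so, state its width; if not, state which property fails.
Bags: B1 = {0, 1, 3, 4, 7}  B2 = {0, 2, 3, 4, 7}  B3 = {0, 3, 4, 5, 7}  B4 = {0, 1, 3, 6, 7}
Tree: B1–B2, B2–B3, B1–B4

Checking the three conditions: (i) the bags cover all of {0, 1, 2, 3, 4, 5, 6, 7}; (ii) for each edge, some bag contains both endpoints; (iii) the bags containing any fixed vertex form a subtree. All hold, so the decomposition is valid with width 5 − 1 = 4.

Yes; width 4.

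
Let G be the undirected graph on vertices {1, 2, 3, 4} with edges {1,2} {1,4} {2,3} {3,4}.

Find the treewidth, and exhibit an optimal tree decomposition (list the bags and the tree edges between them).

Treewidth 2.
One such decomposition:
Bags: B1 = {1, 3, 4}  B2 = {1, 2, 3}
Tree: B1–B2

Every bag has size at most 3, so the width is 3 − 1 = 2 and tw(G) ≤ 2. For the lower bound, G contains the cycle 1–4–3–2–1, so G is not a forest; only forests have treewidth ≤ 1, hence tw(G) ≥ 2. Combining the bounds, tw(G) = 2.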